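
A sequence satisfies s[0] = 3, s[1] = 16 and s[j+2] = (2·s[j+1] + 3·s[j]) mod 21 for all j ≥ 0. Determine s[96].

We have s[0] = 3; s[1] = 16; s[2] = 20; s[3] = 4; s[4] = 5; s[5] = 1; s[6] = 17; s[7] = 16; s[8] = 20.
Since (s[7], s[8]) = (s[1], s[2]) = (16, 20) (two consecutive terms determine the rest), the sequence is eventually periodic: after a pre-period of length 1 it cycles with period 6.
For j ≥ 1, s[j] depends only on (j - 1) mod 6. (96 - 1) mod 6 = 5, so s[96] = s[6] = 17.

17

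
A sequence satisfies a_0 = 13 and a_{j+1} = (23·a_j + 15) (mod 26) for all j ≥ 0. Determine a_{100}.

Computing terms: a_0 = 13, a_1 = 2, a_2 = 9, a_3 = 14, a_4 = 25, a_5 = 18, a_6 = 13.
The sequence repeats with period 6.
So a_{100} = a_{0 + ((100-0) mod 6)} = a_4 = 25.

25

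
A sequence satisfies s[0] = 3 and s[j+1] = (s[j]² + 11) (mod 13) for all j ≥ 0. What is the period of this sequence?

We have s[0] = 3,  s[1] = 7,  s[2] = 8,  s[3] = 10,  s[4] = 7.
Since s[4] = s[1] = 7, the sequence is eventually periodic: after a pre-period of length 1 it cycles with period 3.

3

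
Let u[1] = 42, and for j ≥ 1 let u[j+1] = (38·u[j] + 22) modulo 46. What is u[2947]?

Listing terms: u[1] = 42,  u[2] = 8,  u[3] = 4,  u[4] = 36,  u[5] = 10,  u[6] = 34,  u[7] = 26,  u[8] = 44,  u[9] = 38,  u[10] = 40,  u[11] = 24,  u[12] = 14,  u[13] = 2,  u[14] = 6,  u[15] = 20,  u[16] = 0,  u[17] = 22,  u[18] = 30,  u[19] = 12,  u[20] = 18,  u[21] = 16,  u[22] = 32,  u[23] = 42.
The sequence repeats with period 22.
(2947 - 1) mod 22 = 20, so u[2947] = u[21] = 16.

16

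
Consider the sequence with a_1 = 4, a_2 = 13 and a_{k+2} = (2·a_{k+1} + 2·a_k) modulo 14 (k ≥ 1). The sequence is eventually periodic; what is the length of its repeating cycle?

Computing terms: a_1 = 4, a_2 = 13, a_3 = 6, a_4 = 10, a_5 = 4, a_6 = 0, a_7 = 8, a_8 = 2, a_9 = 6, a_{10} = 2, a_{11} = 2, a_{12} = 8, a_{13} = 6, a_{14} = 0, a_{15} = 12, a_{16} = 10, a_{17} = 2, a_{18} = 10, a_{19} = 10, a_{20} = 12, a_{21} = 2, a_{22} = 0, a_{23} = 4, a_{24} = 8, a_{25} = 10, a_{26} = 8, a_{27} = 8, a_{28} = 4, a_{29} = 10, a_{30} = 0, a_{31} = 6, a_{32} = 12, a_{33} = 8, a_{34} = 12, a_{35} = 12, a_{36} = 6, a_{37} = 8, a_{38} = 0, a_{39} = 2, a_{40} = 4, a_{41} = 12, a_{42} = 4, a_{43} = 4, a_{44} = 2, a_{45} = 12, a_{46} = 0, a_{47} = 10, a_{48} = 6, a_{49} = 4, a_{50} = 6, a_{51} = 6, a_{52} = 10.
Since (a_{51}, a_{52}) = (a_3, a_4) = (6, 10) (two consecutive terms determine the rest), the sequence is eventually periodic: after a pre-period of length 2 it cycles with period 48.

48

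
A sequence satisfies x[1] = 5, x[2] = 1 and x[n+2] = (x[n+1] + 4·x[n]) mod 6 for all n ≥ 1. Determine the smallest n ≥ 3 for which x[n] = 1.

Computing terms: x[1] = 5, x[2] = 1, x[3] = 3, x[4] = 1, x[5] = 1, x[6] = 5, x[7] = 3, x[8] = 5, x[9] = 5, x[10] = 1.
The sequence repeats with period 8.
The value 1 first appears (with n ≥ 3) at x[4].

4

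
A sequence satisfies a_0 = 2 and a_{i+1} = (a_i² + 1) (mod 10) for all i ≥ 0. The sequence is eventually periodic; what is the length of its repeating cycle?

6

Computing terms: a_0 = 2,  a_1 = 5,  a_2 = 6,  a_3 = 7,  a_4 = 0,  a_5 = 1,  a_6 = 2.
Since a_6 = a_0 = 2, the sequence is periodic with period 6.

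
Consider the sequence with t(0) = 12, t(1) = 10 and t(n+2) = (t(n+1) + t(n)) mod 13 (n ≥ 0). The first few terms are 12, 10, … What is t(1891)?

3

We have t(0) = 12,  t(1) = 10,  t(2) = 9,  t(3) = 6,  t(4) = 2,  t(5) = 8,  t(6) = 10,  t(7) = 5,  t(8) = 2,  t(9) = 7,  t(10) = 9,  t(11) = 3,  t(12) = 12,  t(13) = 2,  t(14) = 1,  t(15) = 3,  t(16) = 4,  t(17) = 7,  t(18) = 11,  t(19) = 5,  t(20) = 3,  t(21) = 8,  t(22) = 11,  t(23) = 6,  t(24) = 4,  t(25) = 10,  t(26) = 1,  t(27) = 11,  t(28) = 12,  t(29) = 10.
Since (t(28), t(29)) = (t(0), t(1)) = (12, 10) (two consecutive terms determine the rest), the sequence is periodic with period 28.
(1891 - 0) mod 28 = 15, so t(1891) = t(15) = 3.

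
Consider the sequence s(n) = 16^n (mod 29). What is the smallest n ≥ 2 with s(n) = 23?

Listing terms: s(1) = 16; s(2) = 24; s(3) = 7; s(4) = 25; s(5) = 23; s(6) = 20; s(7) = 1; s(8) = 16.
Since s(8) = s(1) = 16, the sequence is periodic with period 7.
The value 23 first appears (with n ≥ 2) at s(5).

5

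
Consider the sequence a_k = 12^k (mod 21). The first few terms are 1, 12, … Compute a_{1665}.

Computing terms: a_0 = 1; a_1 = 12; a_2 = 18; a_3 = 6; a_4 = 9; a_5 = 3; a_6 = 15; a_7 = 12.
Since a_7 = a_1 = 12, the sequence is eventually periodic: after a pre-period of length 1 it cycles with period 6.
For k ≥ 1, a_k depends only on (k - 1) mod 6. (1665 - 1) mod 6 = 2, so a_{1665} = a_3 = 6.

6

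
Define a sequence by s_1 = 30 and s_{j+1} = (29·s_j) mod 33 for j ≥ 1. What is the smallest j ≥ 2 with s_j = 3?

6

s_1 = 30,  s_2 = 12,  s_3 = 18,  s_4 = 27,  s_5 = 24,  s_6 = 3,  s_7 = 21,  s_8 = 15,  s_9 = 6,  s_{10} = 9,  s_{11} = 30.
The sequence repeats with period 10.
The value 3 first appears (with j ≥ 2) at s_6.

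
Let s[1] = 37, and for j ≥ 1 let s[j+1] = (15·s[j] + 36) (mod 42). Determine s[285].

Listing terms: s[1] = 37; s[2] = 3; s[3] = 39; s[4] = 33; s[5] = 27; s[6] = 21; s[7] = 15; s[8] = 9; s[9] = 3.
Since s[9] = s[2] = 3, the sequence is eventually periodic: after a pre-period of length 1 it cycles with period 7.
For j ≥ 2, s[j] depends only on (j - 2) mod 7. (285 - 2) mod 7 = 3, so s[285] = s[5] = 27.

27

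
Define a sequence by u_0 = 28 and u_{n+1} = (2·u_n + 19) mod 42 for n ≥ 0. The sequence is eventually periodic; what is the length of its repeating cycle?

6

Listing terms: u_0 = 28, u_1 = 33, u_2 = 1, u_3 = 21, u_4 = 19, u_5 = 15, u_6 = 7, u_7 = 33.
Since u_7 = u_1 = 33, the sequence is eventually periodic: after a pre-period of length 1 it cycles with period 6.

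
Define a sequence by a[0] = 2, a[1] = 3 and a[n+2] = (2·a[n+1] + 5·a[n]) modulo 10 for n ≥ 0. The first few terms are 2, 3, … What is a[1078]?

6

Computing terms: a[0] = 2, a[1] = 3, a[2] = 6, a[3] = 7, a[4] = 4, a[5] = 3, a[6] = 6.
Since (a[5], a[6]) = (a[1], a[2]) = (3, 6) (two consecutive terms determine the rest), the sequence is eventually periodic: after a pre-period of length 1 it cycles with period 4.
For n ≥ 1, a[n] depends only on (n - 1) mod 4. (1078 - 1) mod 4 = 1, so a[1078] = a[2] = 6.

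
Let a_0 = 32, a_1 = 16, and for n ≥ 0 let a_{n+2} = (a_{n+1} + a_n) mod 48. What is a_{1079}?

Computing terms: a_0 = 32, a_1 = 16, a_2 = 0, a_3 = 16, a_4 = 16, a_5 = 32, a_6 = 0, a_7 = 32, a_8 = 32, a_9 = 16.
Since (a_8, a_9) = (a_0, a_1) = (32, 16) (two consecutive terms determine the rest), the sequence is periodic with period 8.
(1079 - 0) mod 8 = 7, so a_{1079} = a_7 = 32.

32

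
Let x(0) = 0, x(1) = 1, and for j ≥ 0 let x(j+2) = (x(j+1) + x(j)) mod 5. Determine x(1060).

Computing terms: x(0) = 0; x(1) = 1; x(2) = 1; x(3) = 2; x(4) = 3; x(5) = 0; x(6) = 3; x(7) = 3; x(8) = 1; x(9) = 4; x(10) = 0; x(11) = 4; x(12) = 4; x(13) = 3; x(14) = 2; x(15) = 0; x(16) = 2; x(17) = 2; x(18) = 4; x(19) = 1; x(20) = 0; x(21) = 1.
Since (x(20), x(21)) = (x(0), x(1)) = (0, 1) (two consecutive terms determine the rest), the sequence is periodic with period 20.
(1060 - 0) mod 20 = 0, so x(1060) = x(0) = 0.

0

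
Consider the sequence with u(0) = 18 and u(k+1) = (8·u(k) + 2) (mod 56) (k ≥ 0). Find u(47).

42

Computing terms: u(0) = 18, u(1) = 34, u(2) = 50, u(3) = 10, u(4) = 26, u(5) = 42, u(6) = 2, u(7) = 18.
Since u(7) = u(0) = 18, the sequence is periodic with period 7.
So u(47) = u(0 + ((47-0) mod 7)) = u(5) = 42.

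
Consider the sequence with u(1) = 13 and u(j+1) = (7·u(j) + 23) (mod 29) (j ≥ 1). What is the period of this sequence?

7

u(1) = 13; u(2) = 27; u(3) = 9; u(4) = 28; u(5) = 16; u(6) = 19; u(7) = 11; u(8) = 13.
The sequence repeats with period 7.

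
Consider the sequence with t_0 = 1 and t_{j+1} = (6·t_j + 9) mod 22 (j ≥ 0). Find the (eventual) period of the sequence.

t_0 = 1; t_1 = 15; t_2 = 11; t_3 = 9; t_4 = 19; t_5 = 13; t_6 = 21; t_7 = 3; t_8 = 5; t_9 = 17; t_{10} = 1.
The sequence repeats with period 10.

10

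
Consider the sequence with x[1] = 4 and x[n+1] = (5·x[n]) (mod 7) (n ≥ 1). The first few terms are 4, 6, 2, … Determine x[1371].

We have x[1] = 4,  x[2] = 6,  x[3] = 2,  x[4] = 3,  x[5] = 1,  x[6] = 5,  x[7] = 4.
Since x[7] = x[1] = 4, the sequence is periodic with period 6.
So x[1371] = x[1 + ((1371-1) mod 6)] = x[3] = 2.

2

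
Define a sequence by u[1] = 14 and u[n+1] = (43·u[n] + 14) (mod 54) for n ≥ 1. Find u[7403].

28

Computing terms: u[1] = 14,  u[2] = 22,  u[3] = 42,  u[4] = 38,  u[5] = 28,  u[6] = 30,  u[7] = 8,  u[8] = 34,  u[9] = 18,  u[10] = 32,  u[11] = 40,  u[12] = 6,  u[13] = 2,  u[14] = 46,  u[15] = 48,  u[16] = 26,  u[17] = 52,  u[18] = 36,  u[19] = 50,  u[20] = 4,  u[21] = 24,  u[22] = 20,  u[23] = 10,  u[24] = 12,  u[25] = 44,  u[26] = 16,  u[27] = 0,  u[28] = 14.
Since u[28] = u[1] = 14, the sequence is periodic with period 27.
(7403 - 1) mod 27 = 4, so u[7403] = u[5] = 28.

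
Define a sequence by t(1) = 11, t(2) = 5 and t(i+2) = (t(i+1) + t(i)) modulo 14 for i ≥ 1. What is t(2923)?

5

Listing terms: t(1) = 11, t(2) = 5, t(3) = 2, t(4) = 7, t(5) = 9, t(6) = 2, t(7) = 11, t(8) = 13, t(9) = 10, t(10) = 9, t(11) = 5, t(12) = 0, t(13) = 5, t(14) = 5, t(15) = 10, t(16) = 1, t(17) = 11, t(18) = 12, t(19) = 9, t(20) = 7, t(21) = 2, t(22) = 9, t(23) = 11, t(24) = 6, t(25) = 3, t(26) = 9, t(27) = 12, t(28) = 7, t(29) = 5, t(30) = 12, t(31) = 3, t(32) = 1, t(33) = 4, t(34) = 5, t(35) = 9, t(36) = 0, t(37) = 9, t(38) = 9, t(39) = 4, t(40) = 13, t(41) = 3, t(42) = 2, t(43) = 5, t(44) = 7, t(45) = 12, t(46) = 5, t(47) = 3, t(48) = 8, t(49) = 11, t(50) = 5.
The sequence repeats with period 48.
So t(2923) = t(1 + ((2923-1) mod 48)) = t(43) = 5.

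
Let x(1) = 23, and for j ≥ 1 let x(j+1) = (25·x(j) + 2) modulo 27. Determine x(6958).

5

We have x(1) = 23,  x(2) = 10,  x(3) = 9,  x(4) = 11,  x(5) = 7,  x(6) = 15,  x(7) = 26,  x(8) = 4,  x(9) = 21,  x(10) = 14,  x(11) = 1,  x(12) = 0,  x(13) = 2,  x(14) = 25,  x(15) = 6,  x(16) = 17,  x(17) = 22,  x(18) = 12,  x(19) = 5,  x(20) = 19,  x(21) = 18,  x(22) = 20,  x(23) = 16,  x(24) = 24,  x(25) = 8,  x(26) = 13,  x(27) = 3,  x(28) = 23.
Since x(28) = x(1) = 23, the sequence is periodic with period 27.
(6958 - 1) mod 27 = 18, so x(6958) = x(19) = 5.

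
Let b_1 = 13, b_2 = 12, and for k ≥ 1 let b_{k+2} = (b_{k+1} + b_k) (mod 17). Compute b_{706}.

Listing terms: b_1 = 13; b_2 = 12; b_3 = 8; b_4 = 3; b_5 = 11; b_6 = 14; b_7 = 8; b_8 = 5; b_9 = 13; b_{10} = 1; b_{11} = 14; b_{12} = 15; b_{13} = 12; b_{14} = 10; b_{15} = 5; b_{16} = 15; b_{17} = 3; b_{18} = 1; b_{19} = 4; b_{20} = 5; b_{21} = 9; b_{22} = 14; b_{23} = 6; b_{24} = 3; b_{25} = 9; b_{26} = 12; b_{27} = 4; b_{28} = 16; b_{29} = 3; b_{30} = 2; b_{31} = 5; b_{32} = 7; b_{33} = 12; b_{34} = 2; b_{35} = 14; b_{36} = 16; b_{37} = 13; b_{38} = 12.
The sequence repeats with period 36.
(706 - 1) mod 36 = 21, so b_{706} = b_{22} = 14.

14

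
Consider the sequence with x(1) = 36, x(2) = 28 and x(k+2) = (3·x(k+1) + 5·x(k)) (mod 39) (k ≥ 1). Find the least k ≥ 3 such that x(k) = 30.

3

Computing terms: x(1) = 36,  x(2) = 28,  x(3) = 30,  x(4) = 35,  x(5) = 21,  x(6) = 4,  x(7) = 0,  x(8) = 20,  x(9) = 21,  x(10) = 7,  x(11) = 9,  x(12) = 23,  x(13) = 36,  x(14) = 28.
The sequence repeats with period 12.
The value 30 first appears (with k ≥ 3) at x(3).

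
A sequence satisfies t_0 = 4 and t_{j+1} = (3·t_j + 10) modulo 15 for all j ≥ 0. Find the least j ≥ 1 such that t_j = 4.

Listing terms: t_0 = 4; t_1 = 7; t_2 = 1; t_3 = 13; t_4 = 4.
The sequence repeats with period 4.
The value 4 next appears (with j ≥ 1) at t_4.

4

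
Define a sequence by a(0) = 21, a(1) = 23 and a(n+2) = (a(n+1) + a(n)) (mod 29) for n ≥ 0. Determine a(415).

Listing terms: a(0) = 21, a(1) = 23, a(2) = 15, a(3) = 9, a(4) = 24, a(5) = 4, a(6) = 28, a(7) = 3, a(8) = 2, a(9) = 5, a(10) = 7, a(11) = 12, a(12) = 19, a(13) = 2, a(14) = 21, a(15) = 23.
The sequence repeats with period 14.
So a(415) = a(0 + ((415-0) mod 14)) = a(9) = 5.

5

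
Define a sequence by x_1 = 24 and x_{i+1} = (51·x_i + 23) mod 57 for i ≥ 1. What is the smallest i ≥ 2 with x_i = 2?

5

Computing terms: x_1 = 24, x_2 = 50, x_3 = 8, x_4 = 32, x_5 = 2, x_6 = 11, x_7 = 14, x_8 = 53, x_9 = 47, x_{10} = 26, x_{11} = 38, x_{12} = 23, x_{13} = 56, x_{14} = 29, x_{15} = 20, x_{16} = 17, x_{17} = 35, x_{18} = 41, x_{19} = 5, x_{20} = 50.
Since x_{20} = x_2 = 50, the sequence is eventually periodic: after a pre-period of length 1 it cycles with period 18.
The value 2 first appears (with i ≥ 2) at x_5.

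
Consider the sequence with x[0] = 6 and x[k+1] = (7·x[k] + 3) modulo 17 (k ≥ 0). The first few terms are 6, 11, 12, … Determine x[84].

Listing terms: x[0] = 6; x[1] = 11; x[2] = 12; x[3] = 2; x[4] = 0; x[5] = 3; x[6] = 7; x[7] = 1; x[8] = 10; x[9] = 5; x[10] = 4; x[11] = 14; x[12] = 16; x[13] = 13; x[14] = 9; x[15] = 15; x[16] = 6.
Since x[16] = x[0] = 6, the sequence is periodic with period 16.
So x[84] = x[0 + ((84-0) mod 16)] = x[4] = 0.

0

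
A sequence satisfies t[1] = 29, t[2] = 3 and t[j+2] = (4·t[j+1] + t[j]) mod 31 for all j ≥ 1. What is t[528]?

9

Listing terms: t[1] = 29; t[2] = 3; t[3] = 10; t[4] = 12; t[5] = 27; t[6] = 27; t[7] = 11; t[8] = 9; t[9] = 16; t[10] = 11; t[11] = 29; t[12] = 3.
Since (t[11], t[12]) = (t[1], t[2]) = (29, 3) (two consecutive terms determine the rest), the sequence is periodic with period 10.
(528 - 1) mod 10 = 7, so t[528] = t[8] = 9.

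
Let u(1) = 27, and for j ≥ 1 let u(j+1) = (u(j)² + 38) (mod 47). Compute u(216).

41

We have u(1) = 27; u(2) = 15; u(3) = 28; u(4) = 23; u(5) = 3; u(6) = 0; u(7) = 38; u(8) = 25; u(9) = 5; u(10) = 16; u(11) = 12; u(12) = 41; u(13) = 27.
Since u(13) = u(1) = 27, the sequence is periodic with period 12.
(216 - 1) mod 12 = 11, so u(216) = u(12) = 41.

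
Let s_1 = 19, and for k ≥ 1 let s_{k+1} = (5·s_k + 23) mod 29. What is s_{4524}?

We have s_1 = 19,  s_2 = 2,  s_3 = 4,  s_4 = 14,  s_5 = 6,  s_6 = 24,  s_7 = 27,  s_8 = 13,  s_9 = 1,  s_{10} = 28,  s_{11} = 18,  s_{12} = 26,  s_{13} = 8,  s_{14} = 5,  s_{15} = 19.
The sequence repeats with period 14.
So s_{4524} = s_{1 + ((4524-1) mod 14)} = s_2 = 2.

2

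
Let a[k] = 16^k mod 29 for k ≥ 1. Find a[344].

a[1] = 16, a[2] = 24, a[3] = 7, a[4] = 25, a[5] = 23, a[6] = 20, a[7] = 1, a[8] = 16.
Since a[8] = a[1] = 16, the sequence is periodic with period 7.
So a[344] = a[1 + ((344-1) mod 7)] = a[1] = 16.

16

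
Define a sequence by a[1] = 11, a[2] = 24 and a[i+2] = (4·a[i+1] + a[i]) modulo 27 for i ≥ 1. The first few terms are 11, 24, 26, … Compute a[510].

12

Computing terms: a[1] = 11; a[2] = 24; a[3] = 26; a[4] = 20; a[5] = 25; a[6] = 12; a[7] = 19; a[8] = 7; a[9] = 20; a[10] = 6; a[11] = 17; a[12] = 20; a[13] = 16; a[14] = 3; a[15] = 1; a[16] = 7; a[17] = 2; a[18] = 15; a[19] = 8; a[20] = 20; a[21] = 7; a[22] = 21; a[23] = 10; a[24] = 7; a[25] = 11; a[26] = 24.
The sequence repeats with period 24.
So a[510] = a[1 + ((510-1) mod 24)] = a[6] = 12.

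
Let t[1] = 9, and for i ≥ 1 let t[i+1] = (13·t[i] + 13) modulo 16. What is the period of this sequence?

Listing terms: t[1] = 9; t[2] = 2; t[3] = 7; t[4] = 8; t[5] = 5; t[6] = 14; t[7] = 3; t[8] = 4; t[9] = 1; t[10] = 10; t[11] = 15; t[12] = 0; t[13] = 13; t[14] = 6; t[15] = 11; t[16] = 12; t[17] = 9.
Since t[17] = t[1] = 9, the sequence is periodic with period 16.

16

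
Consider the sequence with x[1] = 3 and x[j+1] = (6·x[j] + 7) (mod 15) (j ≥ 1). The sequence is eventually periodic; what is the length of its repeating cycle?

We have x[1] = 3, x[2] = 10, x[3] = 7, x[4] = 4, x[5] = 1, x[6] = 13, x[7] = 10.
Since x[7] = x[2] = 10, the sequence is eventually periodic: after a pre-period of length 1 it cycles with period 5.

5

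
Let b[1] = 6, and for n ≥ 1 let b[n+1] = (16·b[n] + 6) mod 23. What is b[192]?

2

Computing terms: b[1] = 6,  b[2] = 10,  b[3] = 5,  b[4] = 17,  b[5] = 2,  b[6] = 15,  b[7] = 16,  b[8] = 9,  b[9] = 12,  b[10] = 14,  b[11] = 0,  b[12] = 6.
The sequence repeats with period 11.
(192 - 1) mod 11 = 4, so b[192] = b[5] = 2.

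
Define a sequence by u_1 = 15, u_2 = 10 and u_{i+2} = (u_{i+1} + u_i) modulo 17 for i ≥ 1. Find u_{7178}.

2

u_1 = 15, u_2 = 10, u_3 = 8, u_4 = 1, u_5 = 9, u_6 = 10, u_7 = 2, u_8 = 12, u_9 = 14, u_{10} = 9, u_{11} = 6, u_{12} = 15, u_{13} = 4, u_{14} = 2, u_{15} = 6, u_{16} = 8, u_{17} = 14, u_{18} = 5, u_{19} = 2, u_{20} = 7, u_{21} = 9, u_{22} = 16, u_{23} = 8, u_{24} = 7, u_{25} = 15, u_{26} = 5, u_{27} = 3, u_{28} = 8, u_{29} = 11, u_{30} = 2, u_{31} = 13, u_{32} = 15, u_{33} = 11, u_{34} = 9, u_{35} = 3, u_{36} = 12, u_{37} = 15, u_{38} = 10.
Since (u_{37}, u_{38}) = (u_1, u_2) = (15, 10) (two consecutive terms determine the rest), the sequence is periodic with period 36.
(7178 - 1) mod 36 = 13, so u_{7178} = u_{14} = 2.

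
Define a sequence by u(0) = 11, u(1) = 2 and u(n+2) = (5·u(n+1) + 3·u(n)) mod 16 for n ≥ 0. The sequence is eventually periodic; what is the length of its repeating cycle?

u(0) = 11,  u(1) = 2,  u(2) = 11,  u(3) = 13,  u(4) = 2,  u(5) = 1,  u(6) = 11,  u(7) = 10,  u(8) = 3,  u(9) = 13,  u(10) = 10,  u(11) = 9,  u(12) = 11,  u(13) = 2.
Since (u(12), u(13)) = (u(0), u(1)) = (11, 2) (two consecutive terms determine the rest), the sequence is periodic with period 12.

12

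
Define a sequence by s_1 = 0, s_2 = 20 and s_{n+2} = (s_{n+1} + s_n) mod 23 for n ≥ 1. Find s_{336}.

We have s_1 = 0,  s_2 = 20,  s_3 = 20,  s_4 = 17,  s_5 = 14,  s_6 = 8,  s_7 = 22,  s_8 = 7,  s_9 = 6,  s_{10} = 13,  s_{11} = 19,  s_{12} = 9,  s_{13} = 5,  s_{14} = 14,  s_{15} = 19,  s_{16} = 10,  s_{17} = 6,  s_{18} = 16,  s_{19} = 22,  s_{20} = 15,  s_{21} = 14,  s_{22} = 6,  s_{23} = 20,  s_{24} = 3,  s_{25} = 0,  s_{26} = 3,  s_{27} = 3,  s_{28} = 6,  s_{29} = 9,  s_{30} = 15,  s_{31} = 1,  s_{32} = 16,  s_{33} = 17,  s_{34} = 10,  s_{35} = 4,  s_{36} = 14,  s_{37} = 18,  s_{38} = 9,  s_{39} = 4,  s_{40} = 13,  s_{41} = 17,  s_{42} = 7,  s_{43} = 1,  s_{44} = 8,  s_{45} = 9,  s_{46} = 17,  s_{47} = 3,  s_{48} = 20,  s_{49} = 0,  s_{50} = 20.
Since (s_{49}, s_{50}) = (s_1, s_2) = (0, 20) (two consecutive terms determine the rest), the sequence is periodic with period 48.
(336 - 1) mod 48 = 47, so s_{336} = s_{48} = 20.

20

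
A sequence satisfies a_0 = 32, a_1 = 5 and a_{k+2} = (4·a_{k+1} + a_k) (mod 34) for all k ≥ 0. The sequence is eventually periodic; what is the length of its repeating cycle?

a_0 = 32, a_1 = 5, a_2 = 18, a_3 = 9, a_4 = 20, a_5 = 21, a_6 = 2, a_7 = 29, a_8 = 16, a_9 = 25, a_{10} = 14, a_{11} = 13, a_{12} = 32, a_{13} = 5.
The sequence repeats with period 12.

12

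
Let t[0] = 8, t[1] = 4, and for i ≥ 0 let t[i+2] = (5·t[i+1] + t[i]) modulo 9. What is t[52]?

Listing terms: t[0] = 8,  t[1] = 4,  t[2] = 1,  t[3] = 0,  t[4] = 1,  t[5] = 5,  t[6] = 8,  t[7] = 0,  t[8] = 8,  t[9] = 4.
The sequence repeats with period 8.
(52 - 0) mod 8 = 4, so t[52] = t[4] = 1.

1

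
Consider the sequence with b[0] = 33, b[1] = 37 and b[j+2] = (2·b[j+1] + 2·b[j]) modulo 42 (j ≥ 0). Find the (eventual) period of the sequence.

We have b[0] = 33, b[1] = 37, b[2] = 14, b[3] = 18, b[4] = 22, b[5] = 38, b[6] = 36, b[7] = 22, b[8] = 32, b[9] = 24, b[10] = 28, b[11] = 20, b[12] = 12, b[13] = 22, b[14] = 26, b[15] = 12, b[16] = 34, b[17] = 8, b[18] = 0, b[19] = 16, b[20] = 32, b[21] = 12, b[22] = 4, b[23] = 32, b[24] = 30, b[25] = 40, b[26] = 14, b[27] = 24, b[28] = 34, b[29] = 32, b[30] = 6, b[31] = 34, b[32] = 38, b[33] = 18, b[34] = 28, b[35] = 8, b[36] = 30, b[37] = 34, b[38] = 2, b[39] = 30, b[40] = 22, b[41] = 20, b[42] = 0, b[43] = 40, b[44] = 38, b[45] = 30, b[46] = 10, b[47] = 38, b[48] = 12, b[49] = 16, b[50] = 14, b[51] = 18.
Since (b[50], b[51]) = (b[2], b[3]) = (14, 18) (two consecutive terms determine the rest), the sequence is eventually periodic: after a pre-period of length 2 it cycles with period 48.

48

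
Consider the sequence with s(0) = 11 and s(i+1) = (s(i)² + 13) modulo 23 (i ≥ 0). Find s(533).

We have s(0) = 11; s(1) = 19; s(2) = 6; s(3) = 3; s(4) = 22; s(5) = 14; s(6) = 2; s(7) = 17; s(8) = 3.
Since s(8) = s(3) = 3, the sequence is eventually periodic: after a pre-period of length 3 it cycles with period 5.
For i ≥ 3, s(i) depends only on (i - 3) mod 5. (533 - 3) mod 5 = 0, so s(533) = s(3) = 3.

3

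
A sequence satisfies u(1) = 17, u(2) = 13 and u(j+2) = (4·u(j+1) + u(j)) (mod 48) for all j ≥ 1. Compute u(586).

13

u(1) = 17; u(2) = 13; u(3) = 21; u(4) = 1; u(5) = 25; u(6) = 5; u(7) = 45; u(8) = 41; u(9) = 17; u(10) = 13.
The sequence repeats with period 8.
(586 - 1) mod 8 = 1, so u(586) = u(2) = 13.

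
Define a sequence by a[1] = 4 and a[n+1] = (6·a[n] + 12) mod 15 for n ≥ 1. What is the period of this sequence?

Computing terms: a[1] = 4, a[2] = 6, a[3] = 3, a[4] = 0, a[5] = 12, a[6] = 9, a[7] = 6.
Since a[7] = a[2] = 6, the sequence is eventually periodic: after a pre-period of length 1 it cycles with period 5.

5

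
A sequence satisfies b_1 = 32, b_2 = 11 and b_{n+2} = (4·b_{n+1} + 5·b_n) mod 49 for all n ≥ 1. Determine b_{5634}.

b_1 = 32; b_2 = 11; b_3 = 8; b_4 = 38; b_5 = 45; b_6 = 27; b_7 = 39; b_8 = 46; b_9 = 36; b_{10} = 31; b_{11} = 10; b_{12} = 48; b_{13} = 46; b_{14} = 32; b_{15} = 15; b_{16} = 24; b_{17} = 24; b_{18} = 20; b_{19} = 4; b_{20} = 18; b_{21} = 43; b_{22} = 17; b_{23} = 38; b_{24} = 41; b_{25} = 11; b_{26} = 4; b_{27} = 22; b_{28} = 10; b_{29} = 3; b_{30} = 13; b_{31} = 18; b_{32} = 39; b_{33} = 1; b_{34} = 3; b_{35} = 17; b_{36} = 34; b_{37} = 25; b_{38} = 25; b_{39} = 29; b_{40} = 45; b_{41} = 31; b_{42} = 6; b_{43} = 32; b_{44} = 11.
The sequence repeats with period 42.
So b_{5634} = b_{1 + ((5634-1) mod 42)} = b_6 = 27.

27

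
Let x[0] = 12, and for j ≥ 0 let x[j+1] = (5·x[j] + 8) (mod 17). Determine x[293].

7

Listing terms: x[0] = 12,  x[1] = 0,  x[2] = 8,  x[3] = 14,  x[4] = 10,  x[5] = 7,  x[6] = 9,  x[7] = 2,  x[8] = 1,  x[9] = 13,  x[10] = 5,  x[11] = 16,  x[12] = 3,  x[13] = 6,  x[14] = 4,  x[15] = 11,  x[16] = 12.
The sequence repeats with period 16.
So x[293] = x[0 + ((293-0) mod 16)] = x[5] = 7.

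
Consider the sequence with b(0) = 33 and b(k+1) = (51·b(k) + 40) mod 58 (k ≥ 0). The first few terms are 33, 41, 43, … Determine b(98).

33

Computing terms: b(0) = 33, b(1) = 41, b(2) = 43, b(3) = 29, b(4) = 11, b(5) = 21, b(6) = 9, b(7) = 35, b(8) = 27, b(9) = 25, b(10) = 39, b(11) = 57, b(12) = 47, b(13) = 1, b(14) = 33.
Since b(14) = b(0) = 33, the sequence is periodic with period 14.
(98 - 0) mod 14 = 0, so b(98) = b(0) = 33.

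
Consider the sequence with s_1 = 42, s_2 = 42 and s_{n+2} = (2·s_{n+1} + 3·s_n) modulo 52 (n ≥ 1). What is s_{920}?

We have s_1 = 42,  s_2 = 42,  s_3 = 2,  s_4 = 26,  s_5 = 6,  s_6 = 38,  s_7 = 42,  s_8 = 42.
Since (s_7, s_8) = (s_1, s_2) = (42, 42) (two consecutive terms determine the rest), the sequence is periodic with period 6.
So s_{920} = s_{1 + ((920-1) mod 6)} = s_2 = 42.

42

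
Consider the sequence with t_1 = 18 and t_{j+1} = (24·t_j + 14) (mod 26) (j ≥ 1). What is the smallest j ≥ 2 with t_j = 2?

Computing terms: t_1 = 18; t_2 = 4; t_3 = 6; t_4 = 2; t_5 = 10; t_6 = 20; t_7 = 0; t_8 = 14; t_9 = 12; t_{10} = 16; t_{11} = 8; t_{12} = 24; t_{13} = 18.
Since t_{13} = t_1 = 18, the sequence is periodic with period 12.
The value 2 first appears (with j ≥ 2) at t_4.

4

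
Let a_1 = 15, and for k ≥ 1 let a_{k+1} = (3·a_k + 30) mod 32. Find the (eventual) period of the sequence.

Computing terms: a_1 = 15, a_2 = 11, a_3 = 31, a_4 = 27, a_5 = 15.
The sequence repeats with period 4.

4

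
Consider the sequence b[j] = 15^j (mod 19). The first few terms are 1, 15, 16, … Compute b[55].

We have b[0] = 1, b[1] = 15, b[2] = 16, b[3] = 12, b[4] = 9, b[5] = 2, b[6] = 11, b[7] = 13, b[8] = 5, b[9] = 18, b[10] = 4, b[11] = 3, b[12] = 7, b[13] = 10, b[14] = 17, b[15] = 8, b[16] = 6, b[17] = 14, b[18] = 1.
Since b[18] = b[0] = 1, the sequence is periodic with period 18.
So b[55] = b[0 + ((55-0) mod 18)] = b[1] = 15.

15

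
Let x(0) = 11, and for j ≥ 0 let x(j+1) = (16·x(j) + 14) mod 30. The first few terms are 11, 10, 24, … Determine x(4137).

14

We have x(0) = 11, x(1) = 10, x(2) = 24, x(3) = 8, x(4) = 22, x(5) = 6, x(6) = 20, x(7) = 4, x(8) = 18, x(9) = 2, x(10) = 16, x(11) = 0, x(12) = 14, x(13) = 28, x(14) = 12, x(15) = 26, x(16) = 10.
Since x(16) = x(1) = 10, the sequence is eventually periodic: after a pre-period of length 1 it cycles with period 15.
For j ≥ 1, x(j) depends only on (j - 1) mod 15. (4137 - 1) mod 15 = 11, so x(4137) = x(12) = 14.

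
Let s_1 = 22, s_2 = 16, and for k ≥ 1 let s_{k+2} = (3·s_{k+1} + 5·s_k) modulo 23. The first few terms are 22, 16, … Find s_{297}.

s_1 = 22, s_2 = 16, s_3 = 20, s_4 = 2, s_5 = 14, s_6 = 6, s_7 = 19, s_8 = 18, s_9 = 11, s_{10} = 8, s_{11} = 10, s_{12} = 1, s_{13} = 7, s_{14} = 3, s_{15} = 21, s_{16} = 9, s_{17} = 17, s_{18} = 4, s_{19} = 5, s_{20} = 12, s_{21} = 15, s_{22} = 13, s_{23} = 22, s_{24} = 16.
Since (s_{23}, s_{24}) = (s_1, s_2) = (22, 16) (two consecutive terms determine the rest), the sequence is periodic with period 22.
(297 - 1) mod 22 = 10, so s_{297} = s_{11} = 10.

10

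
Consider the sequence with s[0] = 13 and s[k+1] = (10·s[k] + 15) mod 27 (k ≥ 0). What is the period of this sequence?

Computing terms: s[0] = 13; s[1] = 10; s[2] = 7; s[3] = 4; s[4] = 1; s[5] = 25; s[6] = 22; s[7] = 19; s[8] = 16; s[9] = 13.
Since s[9] = s[0] = 13, the sequence is periodic with period 9.

9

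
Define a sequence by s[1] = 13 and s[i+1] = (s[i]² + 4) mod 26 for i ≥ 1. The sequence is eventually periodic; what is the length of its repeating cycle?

Listing terms: s[1] = 13; s[2] = 17; s[3] = 7; s[4] = 1; s[5] = 5; s[6] = 3; s[7] = 13.
Since s[7] = s[1] = 13, the sequence is periodic with period 6.

6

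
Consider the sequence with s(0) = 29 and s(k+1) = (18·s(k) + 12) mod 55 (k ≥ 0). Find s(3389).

Listing terms: s(0) = 29,  s(1) = 39,  s(2) = 54,  s(3) = 49,  s(4) = 14,  s(5) = 44,  s(6) = 34,  s(7) = 19,  s(8) = 24,  s(9) = 4,  s(10) = 29.
Since s(10) = s(0) = 29, the sequence is periodic with period 10.
(3389 - 0) mod 10 = 9, so s(3389) = s(9) = 4.

4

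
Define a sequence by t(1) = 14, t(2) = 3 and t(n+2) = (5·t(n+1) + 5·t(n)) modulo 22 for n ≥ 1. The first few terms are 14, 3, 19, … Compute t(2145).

7

We have t(1) = 14, t(2) = 3, t(3) = 19, t(4) = 0, t(5) = 7, t(6) = 13, t(7) = 12, t(8) = 15, t(9) = 3, t(10) = 2, t(11) = 3, t(12) = 3, t(13) = 8, t(14) = 11, t(15) = 7, t(16) = 2, t(17) = 1, t(18) = 15, t(19) = 14, t(20) = 13, t(21) = 3, t(22) = 14, t(23) = 19, t(24) = 11, t(25) = 18, t(26) = 13, t(27) = 1, t(28) = 4, t(29) = 3, t(30) = 13, t(31) = 14, t(32) = 3.
Since (t(31), t(32)) = (t(1), t(2)) = (14, 3) (two consecutive terms determine the rest), the sequence is periodic with period 30.
So t(2145) = t(1 + ((2145-1) mod 30)) = t(15) = 7.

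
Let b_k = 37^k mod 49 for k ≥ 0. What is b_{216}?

22

We have b_0 = 1; b_1 = 37; b_2 = 46; b_3 = 36; b_4 = 9; b_5 = 39; b_6 = 22; b_7 = 30; b_8 = 32; b_9 = 8; b_{10} = 2; b_{11} = 25; b_{12} = 43; b_{13} = 23; b_{14} = 18; b_{15} = 29; b_{16} = 44; b_{17} = 11; b_{18} = 15; b_{19} = 16; b_{20} = 4; b_{21} = 1.
Since b_{21} = b_0 = 1, the sequence is periodic with period 21.
(216 - 0) mod 21 = 6, so b_{216} = b_6 = 22.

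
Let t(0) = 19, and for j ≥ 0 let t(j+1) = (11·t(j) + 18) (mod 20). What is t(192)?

We have t(0) = 19; t(1) = 7; t(2) = 15; t(3) = 3; t(4) = 11; t(5) = 19.
Since t(5) = t(0) = 19, the sequence is periodic with period 5.
So t(192) = t(0 + ((192-0) mod 5)) = t(2) = 15.

15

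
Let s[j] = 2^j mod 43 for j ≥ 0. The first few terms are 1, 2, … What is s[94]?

35

Computing terms: s[0] = 1, s[1] = 2, s[2] = 4, s[3] = 8, s[4] = 16, s[5] = 32, s[6] = 21, s[7] = 42, s[8] = 41, s[9] = 39, s[10] = 35, s[11] = 27, s[12] = 11, s[13] = 22, s[14] = 1.
The sequence repeats with period 14.
(94 - 0) mod 14 = 10, so s[94] = s[10] = 35.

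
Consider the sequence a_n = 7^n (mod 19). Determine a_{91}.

7

Listing terms: a_1 = 7, a_2 = 11, a_3 = 1, a_4 = 7.
Since a_4 = a_1 = 7, the sequence is periodic with period 3.
So a_{91} = a_{1 + ((91-1) mod 3)} = a_1 = 7.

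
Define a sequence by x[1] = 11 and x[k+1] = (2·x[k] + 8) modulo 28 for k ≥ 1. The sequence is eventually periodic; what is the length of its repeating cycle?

Listing terms: x[1] = 11,  x[2] = 2,  x[3] = 12,  x[4] = 4,  x[5] = 16,  x[6] = 12.
Since x[6] = x[3] = 12, the sequence is eventually periodic: after a pre-period of length 2 it cycles with period 3.

3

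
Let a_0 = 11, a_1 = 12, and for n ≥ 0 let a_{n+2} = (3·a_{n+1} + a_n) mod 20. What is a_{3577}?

12

Computing terms: a_0 = 11; a_1 = 12; a_2 = 7; a_3 = 13; a_4 = 6; a_5 = 11; a_6 = 19; a_7 = 8; a_8 = 3; a_9 = 17; a_{10} = 14; a_{11} = 19; a_{12} = 11; a_{13} = 12.
The sequence repeats with period 12.
(3577 - 0) mod 12 = 1, so a_{3577} = a_1 = 12.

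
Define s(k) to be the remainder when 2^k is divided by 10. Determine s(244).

6

We have s(1) = 2; s(2) = 4; s(3) = 8; s(4) = 6; s(5) = 2.
The sequence repeats with period 4.
(244 - 1) mod 4 = 3, so s(244) = s(4) = 6.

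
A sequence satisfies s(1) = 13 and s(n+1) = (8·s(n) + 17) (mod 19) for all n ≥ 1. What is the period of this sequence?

6

Computing terms: s(1) = 13,  s(2) = 7,  s(3) = 16,  s(4) = 12,  s(5) = 18,  s(6) = 9,  s(7) = 13.
Since s(7) = s(1) = 13, the sequence is periodic with period 6.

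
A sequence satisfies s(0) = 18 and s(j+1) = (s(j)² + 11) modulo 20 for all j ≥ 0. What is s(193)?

15

Computing terms: s(0) = 18, s(1) = 15, s(2) = 16, s(3) = 7, s(4) = 0, s(5) = 11, s(6) = 12, s(7) = 15.
Since s(7) = s(1) = 15, the sequence is eventually periodic: after a pre-period of length 1 it cycles with period 6.
For j ≥ 1, s(j) depends only on (j - 1) mod 6. (193 - 1) mod 6 = 0, so s(193) = s(1) = 15.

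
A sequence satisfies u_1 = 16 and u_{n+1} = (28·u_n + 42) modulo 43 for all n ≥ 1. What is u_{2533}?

Listing terms: u_1 = 16,  u_2 = 17,  u_3 = 2,  u_4 = 12,  u_5 = 34,  u_6 = 5,  u_7 = 10,  u_8 = 21,  u_9 = 28,  u_{10} = 9,  u_{11} = 36,  u_{12} = 18,  u_{13} = 30,  u_{14} = 22,  u_{15} = 13,  u_{16} = 19,  u_{17} = 15,  u_{18} = 32,  u_{19} = 35,  u_{20} = 33,  u_{21} = 20,  u_{22} = 0,  u_{23} = 42,  u_{24} = 14,  u_{25} = 4,  u_{26} = 25,  u_{27} = 11,  u_{28} = 6,  u_{29} = 38,  u_{30} = 31,  u_{31} = 7,  u_{32} = 23,  u_{33} = 41,  u_{34} = 29,  u_{35} = 37,  u_{36} = 3,  u_{37} = 40,  u_{38} = 1,  u_{39} = 27,  u_{40} = 24,  u_{41} = 26,  u_{42} = 39,  u_{43} = 16.
Since u_{43} = u_1 = 16, the sequence is periodic with period 42.
So u_{2533} = u_{1 + ((2533-1) mod 42)} = u_{13} = 30.

30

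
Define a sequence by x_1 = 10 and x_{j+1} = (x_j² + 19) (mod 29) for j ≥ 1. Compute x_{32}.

x_1 = 10,  x_2 = 3,  x_3 = 28,  x_4 = 20,  x_5 = 13,  x_6 = 14,  x_7 = 12,  x_8 = 18,  x_9 = 24,  x_{10} = 15,  x_{11} = 12.
Since x_{11} = x_7 = 12, the sequence is eventually periodic: after a pre-period of length 6 it cycles with period 4.
For j ≥ 7, x_j depends only on (j - 7) mod 4. (32 - 7) mod 4 = 1, so x_{32} = x_8 = 18.

18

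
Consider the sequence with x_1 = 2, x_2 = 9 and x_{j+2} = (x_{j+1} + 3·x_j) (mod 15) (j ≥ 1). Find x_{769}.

12

We have x_1 = 2,  x_2 = 9,  x_3 = 0,  x_4 = 12,  x_5 = 12,  x_6 = 3,  x_7 = 9,  x_8 = 3,  x_9 = 0,  x_{10} = 9,  x_{11} = 9,  x_{12} = 6,  x_{13} = 3,  x_{14} = 6,  x_{15} = 0,  x_{16} = 3,  x_{17} = 3,  x_{18} = 12,  x_{19} = 6,  x_{20} = 12,  x_{21} = 0,  x_{22} = 6,  x_{23} = 6,  x_{24} = 9,  x_{25} = 12,  x_{26} = 9,  x_{27} = 0.
Since (x_{26}, x_{27}) = (x_2, x_3) = (9, 0) (two consecutive terms determine the rest), the sequence is eventually periodic: after a pre-period of length 1 it cycles with period 24.
For j ≥ 2, x_j depends only on (j - 2) mod 24. (769 - 2) mod 24 = 23, so x_{769} = x_{25} = 12.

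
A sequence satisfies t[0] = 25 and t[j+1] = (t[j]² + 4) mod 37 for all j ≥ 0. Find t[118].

We have t[0] = 25; t[1] = 0; t[2] = 4; t[3] = 20; t[4] = 34; t[5] = 13; t[6] = 25.
The sequence repeats with period 6.
So t[118] = t[0 + ((118-0) mod 6)] = t[4] = 34.

34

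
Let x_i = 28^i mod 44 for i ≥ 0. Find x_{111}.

28

x_0 = 1,  x_1 = 28,  x_2 = 36,  x_3 = 40,  x_4 = 20,  x_5 = 32,  x_6 = 16,  x_7 = 8,  x_8 = 4,  x_9 = 24,  x_{10} = 12,  x_{11} = 28.
Since x_{11} = x_1 = 28, the sequence is eventually periodic: after a pre-period of length 1 it cycles with period 10.
For i ≥ 1, x_i depends only on (i - 1) mod 10. (111 - 1) mod 10 = 0, so x_{111} = x_1 = 28.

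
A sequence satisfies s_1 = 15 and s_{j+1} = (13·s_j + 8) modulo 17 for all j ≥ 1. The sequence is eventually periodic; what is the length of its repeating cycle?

Listing terms: s_1 = 15; s_2 = 16; s_3 = 12; s_4 = 11; s_5 = 15.
The sequence repeats with period 4.

4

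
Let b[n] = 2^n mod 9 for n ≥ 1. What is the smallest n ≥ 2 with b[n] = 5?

Listing terms: b[1] = 2,  b[2] = 4,  b[3] = 8,  b[4] = 7,  b[5] = 5,  b[6] = 1,  b[7] = 2.
The sequence repeats with period 6.
The value 5 first appears (with n ≥ 2) at b[5].

5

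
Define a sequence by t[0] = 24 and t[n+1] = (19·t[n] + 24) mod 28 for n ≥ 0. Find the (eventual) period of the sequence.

6

Computing terms: t[0] = 24,  t[1] = 4,  t[2] = 16,  t[3] = 20,  t[4] = 12,  t[5] = 0,  t[6] = 24.
The sequence repeats with period 6.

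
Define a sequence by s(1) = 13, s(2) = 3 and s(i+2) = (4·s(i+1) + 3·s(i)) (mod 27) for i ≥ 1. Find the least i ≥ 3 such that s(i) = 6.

5

Listing terms: s(1) = 13, s(2) = 3, s(3) = 24, s(4) = 24, s(5) = 6, s(6) = 15, s(7) = 24, s(8) = 6.
Since (s(7), s(8)) = (s(4), s(5)) = (24, 6) (two consecutive terms determine the rest), the sequence is eventually periodic: after a pre-period of length 3 it cycles with period 3.
The value 6 first appears (with i ≥ 3) at s(5).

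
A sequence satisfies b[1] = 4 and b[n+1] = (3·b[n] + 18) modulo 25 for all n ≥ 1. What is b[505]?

19

We have b[1] = 4, b[2] = 5, b[3] = 8, b[4] = 17, b[5] = 19, b[6] = 0, b[7] = 18, b[8] = 22, b[9] = 9, b[10] = 20, b[11] = 3, b[12] = 2, b[13] = 24, b[14] = 15, b[15] = 13, b[16] = 7, b[17] = 14, b[18] = 10, b[19] = 23, b[20] = 12, b[21] = 4.
The sequence repeats with period 20.
(505 - 1) mod 20 = 4, so b[505] = b[5] = 19.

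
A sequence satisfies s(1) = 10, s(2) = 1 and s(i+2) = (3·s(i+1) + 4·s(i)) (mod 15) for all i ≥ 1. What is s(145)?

s(1) = 10; s(2) = 1; s(3) = 13; s(4) = 13; s(5) = 1; s(6) = 10; s(7) = 4; s(8) = 7; s(9) = 7; s(10) = 4; s(11) = 10; s(12) = 1.
The sequence repeats with period 10.
So s(145) = s(1 + ((145-1) mod 10)) = s(5) = 1.

1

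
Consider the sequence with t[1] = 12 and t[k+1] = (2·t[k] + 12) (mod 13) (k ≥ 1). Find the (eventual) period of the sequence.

t[1] = 12; t[2] = 10; t[3] = 6; t[4] = 11; t[5] = 8; t[6] = 2; t[7] = 3; t[8] = 5; t[9] = 9; t[10] = 4; t[11] = 7; t[12] = 0; t[13] = 12.
Since t[13] = t[1] = 12, the sequence is periodic with period 12.

12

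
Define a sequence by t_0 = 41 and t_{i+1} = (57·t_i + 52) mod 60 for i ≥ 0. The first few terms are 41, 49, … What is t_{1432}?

1

Computing terms: t_0 = 41; t_1 = 49; t_2 = 25; t_3 = 37; t_4 = 1; t_5 = 49.
Since t_5 = t_1 = 49, the sequence is eventually periodic: after a pre-period of length 1 it cycles with period 4.
For i ≥ 1, t_i depends only on (i - 1) mod 4. (1432 - 1) mod 4 = 3, so t_{1432} = t_4 = 1.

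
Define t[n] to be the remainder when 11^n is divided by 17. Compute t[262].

Computing terms: t[0] = 1; t[1] = 11; t[2] = 2; t[3] = 5; t[4] = 4; t[5] = 10; t[6] = 8; t[7] = 3; t[8] = 16; t[9] = 6; t[10] = 15; t[11] = 12; t[12] = 13; t[13] = 7; t[14] = 9; t[15] = 14; t[16] = 1.
Since t[16] = t[0] = 1, the sequence is periodic with period 16.
(262 - 0) mod 16 = 6, so t[262] = t[6] = 8.

8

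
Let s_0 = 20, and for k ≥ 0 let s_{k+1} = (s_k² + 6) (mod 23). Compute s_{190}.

Listing terms: s_0 = 20, s_1 = 15, s_2 = 1, s_3 = 7, s_4 = 9, s_5 = 18, s_6 = 8, s_7 = 1.
Since s_7 = s_2 = 1, the sequence is eventually periodic: after a pre-period of length 2 it cycles with period 5.
For k ≥ 2, s_k depends only on (k - 2) mod 5. (190 - 2) mod 5 = 3, so s_{190} = s_5 = 18.

18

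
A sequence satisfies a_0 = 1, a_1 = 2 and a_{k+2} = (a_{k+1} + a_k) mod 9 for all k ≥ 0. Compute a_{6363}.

a_0 = 1,  a_1 = 2,  a_2 = 3,  a_3 = 5,  a_4 = 8,  a_5 = 4,  a_6 = 3,  a_7 = 7,  a_8 = 1,  a_9 = 8,  a_{10} = 0,  a_{11} = 8,  a_{12} = 8,  a_{13} = 7,  a_{14} = 6,  a_{15} = 4,  a_{16} = 1,  a_{17} = 5,  a_{18} = 6,  a_{19} = 2,  a_{20} = 8,  a_{21} = 1,  a_{22} = 0,  a_{23} = 1,  a_{24} = 1,  a_{25} = 2.
The sequence repeats with period 24.
(6363 - 0) mod 24 = 3, so a_{6363} = a_3 = 5.

5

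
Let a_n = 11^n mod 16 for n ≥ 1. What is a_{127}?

Computing terms: a_1 = 11; a_2 = 9; a_3 = 3; a_4 = 1; a_5 = 11.
The sequence repeats with period 4.
(127 - 1) mod 4 = 2, so a_{127} = a_3 = 3.

3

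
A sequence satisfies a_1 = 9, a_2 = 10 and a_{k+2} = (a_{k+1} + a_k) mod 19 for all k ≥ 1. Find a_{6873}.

15

We have a_1 = 9,  a_2 = 10,  a_3 = 0,  a_4 = 10,  a_5 = 10,  a_6 = 1,  a_7 = 11,  a_8 = 12,  a_9 = 4,  a_{10} = 16,  a_{11} = 1,  a_{12} = 17,  a_{13} = 18,  a_{14} = 16,  a_{15} = 15,  a_{16} = 12,  a_{17} = 8,  a_{18} = 1,  a_{19} = 9,  a_{20} = 10.
The sequence repeats with period 18.
(6873 - 1) mod 18 = 14, so a_{6873} = a_{15} = 15.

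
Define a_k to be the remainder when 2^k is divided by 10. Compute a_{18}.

a_1 = 2, a_2 = 4, a_3 = 8, a_4 = 6, a_5 = 2.
Since a_5 = a_1 = 2, the sequence is periodic with period 4.
(18 - 1) mod 4 = 1, so a_{18} = a_2 = 4.

4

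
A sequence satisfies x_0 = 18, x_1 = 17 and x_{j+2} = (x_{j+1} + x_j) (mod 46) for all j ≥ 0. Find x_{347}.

Listing terms: x_0 = 18; x_1 = 17; x_2 = 35; x_3 = 6; x_4 = 41; x_5 = 1; x_6 = 42; x_7 = 43; x_8 = 39; x_9 = 36; x_{10} = 29; x_{11} = 19; x_{12} = 2; x_{13} = 21; x_{14} = 23; x_{15} = 44; x_{16} = 21; x_{17} = 19; x_{18} = 40; x_{19} = 13; x_{20} = 7; x_{21} = 20; x_{22} = 27; x_{23} = 1; x_{24} = 28; x_{25} = 29; x_{26} = 11; x_{27} = 40; x_{28} = 5; x_{29} = 45; x_{30} = 4; x_{31} = 3; x_{32} = 7; x_{33} = 10; x_{34} = 17; x_{35} = 27; x_{36} = 44; x_{37} = 25; x_{38} = 23; x_{39} = 2; x_{40} = 25; x_{41} = 27; x_{42} = 6; x_{43} = 33; x_{44} = 39; x_{45} = 26; x_{46} = 19; x_{47} = 45; x_{48} = 18; x_{49} = 17.
The sequence repeats with period 48.
So x_{347} = x_{0 + ((347-0) mod 48)} = x_{11} = 19.

19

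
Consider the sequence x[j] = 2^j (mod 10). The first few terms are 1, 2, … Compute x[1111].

We have x[0] = 1, x[1] = 2, x[2] = 4, x[3] = 8, x[4] = 6, x[5] = 2.
Since x[5] = x[1] = 2, the sequence is eventually periodic: after a pre-period of length 1 it cycles with period 4.
For j ≥ 1, x[j] depends only on (j - 1) mod 4. (1111 - 1) mod 4 = 2, so x[1111] = x[3] = 8.

8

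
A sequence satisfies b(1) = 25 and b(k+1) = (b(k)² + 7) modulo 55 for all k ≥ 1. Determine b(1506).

b(1) = 25,  b(2) = 27,  b(3) = 21,  b(4) = 8,  b(5) = 16,  b(6) = 43,  b(7) = 41,  b(8) = 38,  b(9) = 21.
Since b(9) = b(3) = 21, the sequence is eventually periodic: after a pre-period of length 2 it cycles with period 6.
For k ≥ 3, b(k) depends only on (k - 3) mod 6. (1506 - 3) mod 6 = 3, so b(1506) = b(6) = 43.

43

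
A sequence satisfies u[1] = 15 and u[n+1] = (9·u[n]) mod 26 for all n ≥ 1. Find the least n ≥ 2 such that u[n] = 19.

3

Computing terms: u[1] = 15; u[2] = 5; u[3] = 19; u[4] = 15.
Since u[4] = u[1] = 15, the sequence is periodic with period 3.
The value 19 first appears (with n ≥ 2) at u[3].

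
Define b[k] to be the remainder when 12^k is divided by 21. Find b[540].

We have b[0] = 1,  b[1] = 12,  b[2] = 18,  b[3] = 6,  b[4] = 9,  b[5] = 3,  b[6] = 15,  b[7] = 12.
Since b[7] = b[1] = 12, the sequence is eventually periodic: after a pre-period of length 1 it cycles with period 6.
For k ≥ 1, b[k] depends only on (k - 1) mod 6. (540 - 1) mod 6 = 5, so b[540] = b[6] = 15.

15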